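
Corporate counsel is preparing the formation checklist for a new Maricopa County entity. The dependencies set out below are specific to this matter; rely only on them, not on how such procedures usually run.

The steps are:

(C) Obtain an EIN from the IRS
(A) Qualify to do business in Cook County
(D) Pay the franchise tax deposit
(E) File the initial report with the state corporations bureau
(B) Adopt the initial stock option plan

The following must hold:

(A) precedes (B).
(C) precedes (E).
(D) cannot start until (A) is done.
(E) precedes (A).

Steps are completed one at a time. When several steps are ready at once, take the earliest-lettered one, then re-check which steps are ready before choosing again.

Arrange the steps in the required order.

(C) (E) (A) (B) (D)

(C) has no prerequisites → (C) first.
(E) needed (C), now all done → (E).
(A) is the only step now ready → (A).
Now (B) and (D) have their prerequisites met. (B) has the earlier label, so (B) next.
(D) needed (A), now all done → (D).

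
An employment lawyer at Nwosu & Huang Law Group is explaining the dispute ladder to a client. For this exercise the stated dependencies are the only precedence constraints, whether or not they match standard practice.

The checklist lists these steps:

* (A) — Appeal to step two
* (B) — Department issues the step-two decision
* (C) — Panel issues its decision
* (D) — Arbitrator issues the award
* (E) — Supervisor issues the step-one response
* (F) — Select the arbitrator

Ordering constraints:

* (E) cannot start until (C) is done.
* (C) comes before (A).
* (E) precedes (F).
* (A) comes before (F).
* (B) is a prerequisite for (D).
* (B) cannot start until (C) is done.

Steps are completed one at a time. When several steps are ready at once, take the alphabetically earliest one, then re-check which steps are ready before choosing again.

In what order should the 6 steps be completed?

(C), (A), (B), (D), (E), (F)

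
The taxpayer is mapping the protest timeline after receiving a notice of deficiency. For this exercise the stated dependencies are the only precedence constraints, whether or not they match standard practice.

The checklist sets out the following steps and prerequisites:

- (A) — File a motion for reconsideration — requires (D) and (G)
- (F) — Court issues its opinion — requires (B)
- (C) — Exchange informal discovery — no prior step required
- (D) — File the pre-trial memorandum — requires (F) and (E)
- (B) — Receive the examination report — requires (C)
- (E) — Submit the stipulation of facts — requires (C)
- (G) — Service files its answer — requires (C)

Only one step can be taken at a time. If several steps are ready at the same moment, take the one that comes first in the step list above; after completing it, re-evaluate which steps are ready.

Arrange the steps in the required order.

(C) → (B) → (F) → (E) → (D) → (G) → (A)

(C) is the only step with nothing outstanding, so it goes first.
(B), (E) and (G) are all available; (B) is listed earlier → (B).
Now (F), (E) and (G) have their prerequisites met. (F) is listed earlier, so (F) next.
Now (E) and (G) have their prerequisites met. (E) is listed earlier, so (E) next.
Ready: (D) and (G). (D) is listed earlier → (D).
(G) is the only step now ready → (G).
(A) needed (D) and (G), now all done → (A).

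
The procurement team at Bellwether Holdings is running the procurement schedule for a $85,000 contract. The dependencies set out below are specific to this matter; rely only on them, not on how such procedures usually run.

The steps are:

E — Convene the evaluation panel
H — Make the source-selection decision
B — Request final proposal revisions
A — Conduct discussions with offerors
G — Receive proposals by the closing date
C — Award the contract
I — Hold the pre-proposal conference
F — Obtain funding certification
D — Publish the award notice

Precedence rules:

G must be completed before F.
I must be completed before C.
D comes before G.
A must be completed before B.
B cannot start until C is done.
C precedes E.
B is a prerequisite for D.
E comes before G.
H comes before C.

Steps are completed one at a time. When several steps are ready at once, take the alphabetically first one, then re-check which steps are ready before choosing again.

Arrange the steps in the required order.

A, H and I have no prerequisites; A has the earlier label, so A is first.
H and I are both available; H has the earlier label → H.
Next only I has its prerequisites met → I.
C is the only step now ready → C.
Ready: B and E. B has the earlier label → B.
Ready: D and E. D has the earlier label → D.
Next only E has its prerequisites met → E.
Next only G has its prerequisites met → G.
That leaves F as the only ready step → F.

A, H, I, C, B, D, E, G, F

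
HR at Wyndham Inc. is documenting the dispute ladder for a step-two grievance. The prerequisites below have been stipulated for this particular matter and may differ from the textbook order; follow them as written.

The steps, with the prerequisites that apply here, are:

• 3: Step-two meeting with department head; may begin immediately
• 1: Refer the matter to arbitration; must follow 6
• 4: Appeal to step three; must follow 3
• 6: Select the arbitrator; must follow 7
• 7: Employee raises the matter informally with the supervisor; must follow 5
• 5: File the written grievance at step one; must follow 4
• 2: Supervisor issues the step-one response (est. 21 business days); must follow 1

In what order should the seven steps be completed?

3, 4, 5, 7, 6, 1, 2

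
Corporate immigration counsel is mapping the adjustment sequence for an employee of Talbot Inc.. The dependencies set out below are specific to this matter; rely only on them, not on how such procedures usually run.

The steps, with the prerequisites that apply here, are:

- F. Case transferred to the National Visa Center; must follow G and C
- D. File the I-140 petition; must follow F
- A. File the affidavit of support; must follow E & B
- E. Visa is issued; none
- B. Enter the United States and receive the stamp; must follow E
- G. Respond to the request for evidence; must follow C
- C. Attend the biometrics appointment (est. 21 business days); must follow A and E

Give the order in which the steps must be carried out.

E has no prerequisites → E first.
B needed E, now all done → B.
A is the only step now ready → A.
C is the only step now ready → C.
That leaves G as the only ready step → G.
F needed G and C, now all done → F.
D needed F, now all done → D.

E, B, A, C, G, F, D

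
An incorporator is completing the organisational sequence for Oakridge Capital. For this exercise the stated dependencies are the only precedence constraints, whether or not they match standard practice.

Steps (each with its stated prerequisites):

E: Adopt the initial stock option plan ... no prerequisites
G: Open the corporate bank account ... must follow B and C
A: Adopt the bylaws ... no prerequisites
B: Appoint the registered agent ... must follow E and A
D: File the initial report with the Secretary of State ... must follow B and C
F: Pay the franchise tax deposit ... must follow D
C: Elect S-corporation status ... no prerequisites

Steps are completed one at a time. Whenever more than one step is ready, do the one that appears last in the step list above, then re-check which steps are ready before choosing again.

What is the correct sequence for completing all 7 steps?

C, A, E, B, D, F, G

C, A and E have no prerequisites; C is listed later, so C is first.
Ready: A and E. A is listed later → A.
E is the only step now ready → E.
B needed A and E, now all done → B.
Ready: D and G. D is listed later → D.
Now F and G have their prerequisites met. F is listed later, so F next.
Next only G has its prerequisites met → G.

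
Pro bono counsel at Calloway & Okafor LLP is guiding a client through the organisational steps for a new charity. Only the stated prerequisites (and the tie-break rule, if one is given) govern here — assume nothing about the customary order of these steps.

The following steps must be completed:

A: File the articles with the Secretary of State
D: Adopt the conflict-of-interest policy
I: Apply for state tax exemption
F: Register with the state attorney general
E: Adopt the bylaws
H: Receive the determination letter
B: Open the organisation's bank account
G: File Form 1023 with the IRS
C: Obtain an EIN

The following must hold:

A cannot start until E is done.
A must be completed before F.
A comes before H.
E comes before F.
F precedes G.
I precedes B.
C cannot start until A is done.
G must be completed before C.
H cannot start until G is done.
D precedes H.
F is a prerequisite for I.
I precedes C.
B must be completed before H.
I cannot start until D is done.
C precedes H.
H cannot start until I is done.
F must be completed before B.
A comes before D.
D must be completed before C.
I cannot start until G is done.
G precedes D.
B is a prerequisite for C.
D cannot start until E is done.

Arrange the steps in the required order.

E, A, F, G, D, I, B, C, H

E has no prerequisites → E first.
Next only A has its prerequisites met → A.
F is the only step now ready → F.
G needed F, now all done → G.
That leaves D as the only ready step → D.
That leaves I as the only ready step → I.
That leaves B as the only ready step → B.
C is the only step now ready → C.
H needed A, D, I, B, G and C, now all done → H.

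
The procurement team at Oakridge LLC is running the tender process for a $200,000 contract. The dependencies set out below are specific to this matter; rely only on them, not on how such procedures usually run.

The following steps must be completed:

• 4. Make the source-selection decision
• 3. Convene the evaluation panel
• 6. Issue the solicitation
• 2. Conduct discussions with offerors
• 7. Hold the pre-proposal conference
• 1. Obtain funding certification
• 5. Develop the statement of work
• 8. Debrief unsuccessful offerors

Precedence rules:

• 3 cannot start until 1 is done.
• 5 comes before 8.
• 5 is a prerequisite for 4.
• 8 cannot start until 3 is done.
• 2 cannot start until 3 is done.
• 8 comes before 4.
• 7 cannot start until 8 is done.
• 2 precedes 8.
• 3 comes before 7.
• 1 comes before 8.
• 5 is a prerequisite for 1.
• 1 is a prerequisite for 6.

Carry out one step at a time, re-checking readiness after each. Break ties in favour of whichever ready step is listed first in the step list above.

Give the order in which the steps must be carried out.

5 1 3 6 2 8 4 7

Only 5 has no prerequisites, so it is first.
1 needed 5, now all done → 1.
Ready: 3 and 6. 3 is listed earlier → 3.
Ready: 6 and 2. 6 is listed earlier → 6.
That leaves 2 as the only ready step → 2.
8 is the only step now ready → 8.
Ready: 4 and 7. 4 is listed earlier → 4.
7 needed 3 and 8, now all done → 7.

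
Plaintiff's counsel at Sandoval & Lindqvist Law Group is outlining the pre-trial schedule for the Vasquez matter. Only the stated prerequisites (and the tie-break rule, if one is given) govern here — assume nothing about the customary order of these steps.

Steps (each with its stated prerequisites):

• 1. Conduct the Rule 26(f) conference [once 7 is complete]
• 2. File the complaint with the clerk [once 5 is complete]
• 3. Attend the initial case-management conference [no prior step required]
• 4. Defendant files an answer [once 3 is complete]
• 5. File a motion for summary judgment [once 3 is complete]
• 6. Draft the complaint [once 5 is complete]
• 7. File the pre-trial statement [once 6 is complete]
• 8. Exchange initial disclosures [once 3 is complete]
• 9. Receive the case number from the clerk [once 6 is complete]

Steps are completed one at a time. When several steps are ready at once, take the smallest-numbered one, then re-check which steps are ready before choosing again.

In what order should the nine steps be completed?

Only 3 has no prerequisites, so it is first.
Ready: 4, 5 and 8. 4 has the earlier label → 4.
5 and 8 are both available; 5 has the earlier label → 5.
2 and 6 now also ready, so the ready set is {2, 6, 8}; 2 has the earlier label → 2.
6 and 8 are both available; 6 has the earlier label → 6.
7 and 9 now also ready, so the ready set is {7, 8, 9}; 7 has the earlier label → 7.
Now 1, 8 and 9 have their prerequisites met. 1 has the earlier label, so 1 next.
Ready: 8 and 9. 8 has the earlier label → 8.
9 needed 6, now all done → 9.

3, 4, 5, 2, 6, 7, 1, 8, 9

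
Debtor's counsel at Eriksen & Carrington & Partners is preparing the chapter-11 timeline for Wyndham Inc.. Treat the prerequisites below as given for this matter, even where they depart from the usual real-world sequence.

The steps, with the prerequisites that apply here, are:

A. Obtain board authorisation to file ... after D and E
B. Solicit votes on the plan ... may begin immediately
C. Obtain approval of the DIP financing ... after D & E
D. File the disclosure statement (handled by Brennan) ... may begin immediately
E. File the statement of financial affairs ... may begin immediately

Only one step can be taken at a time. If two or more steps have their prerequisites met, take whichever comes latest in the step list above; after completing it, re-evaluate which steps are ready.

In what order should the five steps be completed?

Nothing is required for E, D and B. E is listed later → E first.
Now D and B have their prerequisites met. D is listed later, so D next.
Now C, B and A have their prerequisites met. C is listed later, so C next.
B and A are both available; B is listed later → B.
A needed E and D, now all done → A.

E → D → C → B → A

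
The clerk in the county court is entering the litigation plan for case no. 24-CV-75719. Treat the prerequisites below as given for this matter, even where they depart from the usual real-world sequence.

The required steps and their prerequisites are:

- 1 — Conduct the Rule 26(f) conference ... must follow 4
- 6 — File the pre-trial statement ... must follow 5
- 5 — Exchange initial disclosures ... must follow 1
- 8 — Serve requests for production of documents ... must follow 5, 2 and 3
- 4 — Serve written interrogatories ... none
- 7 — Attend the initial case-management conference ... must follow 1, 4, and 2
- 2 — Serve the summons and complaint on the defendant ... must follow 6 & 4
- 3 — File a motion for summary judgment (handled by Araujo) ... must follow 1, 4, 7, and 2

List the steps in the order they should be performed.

4 has no prerequisites → 4 first.
1 needed 4, now all done → 1.
Next only 5 has its prerequisites met → 5.
6 needed 5, now all done → 6.
That leaves 2 as the only ready step → 2.
7 is the only step now ready → 7.
3 needed 1, 4, 7 and 2, now all done → 3.
8 needed 5, 2 and 3, now all done → 8.

4, 1, 5, 6, 2, 7, 3, 8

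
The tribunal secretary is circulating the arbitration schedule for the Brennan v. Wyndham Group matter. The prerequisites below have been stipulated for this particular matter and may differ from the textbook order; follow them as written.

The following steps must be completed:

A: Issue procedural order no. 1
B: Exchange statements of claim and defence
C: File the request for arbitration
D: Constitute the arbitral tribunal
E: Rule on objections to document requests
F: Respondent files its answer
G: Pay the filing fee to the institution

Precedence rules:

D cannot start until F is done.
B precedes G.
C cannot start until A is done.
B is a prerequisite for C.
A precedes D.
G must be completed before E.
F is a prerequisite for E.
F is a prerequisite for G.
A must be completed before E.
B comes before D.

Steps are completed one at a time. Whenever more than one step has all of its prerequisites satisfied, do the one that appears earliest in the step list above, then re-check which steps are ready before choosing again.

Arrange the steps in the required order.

A, B and F have no prerequisites; A is listed earlier, so A is first.
Ready: B and F. B is listed earlier → B.
C now also ready, so the ready set is {C, F}; C is listed earlier → C.
That leaves F as the only ready step → F.
D and G are both available; D is listed earlier → D.
G is the only step now ready → G.
Next only E has its prerequisites met → E.

A B C F D G E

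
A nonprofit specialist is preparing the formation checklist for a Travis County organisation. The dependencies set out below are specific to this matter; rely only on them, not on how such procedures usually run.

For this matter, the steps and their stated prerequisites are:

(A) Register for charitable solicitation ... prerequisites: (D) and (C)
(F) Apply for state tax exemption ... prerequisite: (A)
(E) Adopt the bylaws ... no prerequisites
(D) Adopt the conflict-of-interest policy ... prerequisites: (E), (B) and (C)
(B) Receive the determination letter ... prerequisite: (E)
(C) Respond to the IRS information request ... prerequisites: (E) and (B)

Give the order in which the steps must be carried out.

(E) has no prerequisites → (E) first.
(B) needed (E), now all done → (B).
Next only (C) has its prerequisites met → (C).
Next only (D) has its prerequisites met → (D).
(A) is the only step now ready → (A).
That leaves (F) as the only ready step → (F).

(E) (B) (C) (D) (A) (F)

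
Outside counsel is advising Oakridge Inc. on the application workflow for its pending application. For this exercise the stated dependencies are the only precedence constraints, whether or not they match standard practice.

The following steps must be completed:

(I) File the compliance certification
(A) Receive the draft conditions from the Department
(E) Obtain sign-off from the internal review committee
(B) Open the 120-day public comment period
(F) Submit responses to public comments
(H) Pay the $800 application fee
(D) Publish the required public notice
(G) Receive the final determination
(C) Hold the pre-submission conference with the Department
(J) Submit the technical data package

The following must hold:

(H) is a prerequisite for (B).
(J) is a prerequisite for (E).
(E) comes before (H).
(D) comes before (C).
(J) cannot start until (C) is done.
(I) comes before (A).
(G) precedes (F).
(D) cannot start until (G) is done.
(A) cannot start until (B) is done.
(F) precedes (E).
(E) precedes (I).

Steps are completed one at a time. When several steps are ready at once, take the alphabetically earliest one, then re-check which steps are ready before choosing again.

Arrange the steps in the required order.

(G) has no prerequisites → (G) first.
Ready: (D) and (F). (D) has the earlier label → (D).
(C) and (F) are both available; (C) has the earlier label → (C).
(F) and (J) are both available; (F) has the earlier label → (F).
That leaves (J) as the only ready step → (J).
That leaves (E) as the only ready step → (E).
(H) and (I) are both available; (H) has the earlier label → (H).
(B) now also ready, so the ready set is {(B), (I)}; (B) has the earlier label → (B).
That leaves (I) as the only ready step → (I).
That leaves (A) as the only ready step → (A).

(G) → (D) → (C) → (F) → (J) → (E) → (H) → (B) → (I) → (A)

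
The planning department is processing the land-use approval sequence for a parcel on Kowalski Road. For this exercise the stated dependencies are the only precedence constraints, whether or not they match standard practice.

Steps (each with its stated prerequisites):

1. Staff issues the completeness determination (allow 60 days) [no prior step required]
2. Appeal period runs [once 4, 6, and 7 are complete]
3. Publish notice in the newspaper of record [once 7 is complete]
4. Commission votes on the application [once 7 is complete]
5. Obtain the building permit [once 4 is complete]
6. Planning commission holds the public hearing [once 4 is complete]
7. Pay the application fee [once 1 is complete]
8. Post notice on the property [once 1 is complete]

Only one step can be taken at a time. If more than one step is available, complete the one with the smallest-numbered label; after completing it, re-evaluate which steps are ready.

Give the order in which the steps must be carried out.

1, 7, 3, 4, 5, 6, 2, 8

Only 1 has no prerequisites, so it is first.
Now 7 and 8 have their prerequisites met. 7 has the earlier label, so 7 next.
3, 4 and 8 are all available; 3 has the earlier label → 3.
4 and 8 are both available; 4 has the earlier label → 4.
Now 5, 6 and 8 have their prerequisites met. 5 has the earlier label, so 5 next.
Ready: 6 and 8. 6 has the earlier label → 6.
2 now also ready, so the ready set is {2, 8}; 2 has the earlier label → 2.
That leaves 8 as the only ready step → 8.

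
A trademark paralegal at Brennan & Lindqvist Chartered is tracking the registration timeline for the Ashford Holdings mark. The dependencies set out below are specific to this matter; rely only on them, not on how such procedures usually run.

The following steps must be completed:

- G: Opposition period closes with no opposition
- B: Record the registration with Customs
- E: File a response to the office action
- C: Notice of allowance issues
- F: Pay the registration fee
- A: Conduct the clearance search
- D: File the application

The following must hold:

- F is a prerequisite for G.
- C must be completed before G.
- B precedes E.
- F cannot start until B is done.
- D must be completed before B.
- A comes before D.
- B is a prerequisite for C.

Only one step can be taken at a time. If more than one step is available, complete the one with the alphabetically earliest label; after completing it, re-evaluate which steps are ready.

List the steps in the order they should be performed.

A is the only step with nothing outstanding, so it goes first.
D needed A, now all done → D.
B needed D, now all done → B.
Ready: C, E and F. C has the earlier label → C.
Ready: E and F. E has the earlier label → E.
F needed B, now all done → F.
G needed C and F, now all done → G.

A, D, B, C, E, F, G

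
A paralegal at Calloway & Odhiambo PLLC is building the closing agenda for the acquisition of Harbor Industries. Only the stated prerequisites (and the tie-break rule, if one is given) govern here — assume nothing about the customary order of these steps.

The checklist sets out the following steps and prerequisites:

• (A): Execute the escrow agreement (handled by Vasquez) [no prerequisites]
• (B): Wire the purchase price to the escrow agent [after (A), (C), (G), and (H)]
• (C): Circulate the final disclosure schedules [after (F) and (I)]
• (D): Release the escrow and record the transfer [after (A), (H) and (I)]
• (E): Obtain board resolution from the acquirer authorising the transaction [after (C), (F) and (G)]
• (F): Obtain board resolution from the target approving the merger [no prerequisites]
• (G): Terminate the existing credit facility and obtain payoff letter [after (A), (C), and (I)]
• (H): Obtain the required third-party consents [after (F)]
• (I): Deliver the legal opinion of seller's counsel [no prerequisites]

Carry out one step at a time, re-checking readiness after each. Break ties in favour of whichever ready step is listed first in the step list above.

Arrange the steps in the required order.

(A) → (F) → (H) → (I) → (C) → (D) → (G) → (B) → (E)

Nothing is required for (A), (F) and (I). (A) is listed earlier → (A) first.
(F) and (I) are both available; (F) is listed earlier → (F).
(H) now also ready, so the ready set is {(H), (I)}; (H) is listed earlier → (H).
That leaves (I) as the only ready step → (I).
(C) and (D) are both available; (C) is listed earlier → (C).
(G) now also ready, so the ready set is {(D), (G)}; (D) is listed earlier → (D).
Next only (G) has its prerequisites met → (G).
Now (B) and (E) have their prerequisites met. (B) is listed earlier, so (B) next.
(E) needed (C), (F) and (G), now all done → (E).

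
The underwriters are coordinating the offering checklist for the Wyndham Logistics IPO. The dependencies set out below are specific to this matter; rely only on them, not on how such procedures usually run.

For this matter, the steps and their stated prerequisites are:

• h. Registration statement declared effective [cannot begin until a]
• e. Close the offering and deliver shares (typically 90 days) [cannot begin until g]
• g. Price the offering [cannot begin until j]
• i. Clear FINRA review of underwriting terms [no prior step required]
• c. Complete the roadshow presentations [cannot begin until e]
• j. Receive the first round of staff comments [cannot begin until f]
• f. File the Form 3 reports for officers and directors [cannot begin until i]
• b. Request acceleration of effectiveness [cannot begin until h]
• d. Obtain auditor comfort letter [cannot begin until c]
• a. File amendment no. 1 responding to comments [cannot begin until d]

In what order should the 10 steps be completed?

i, f, j, g, e, c, d, a, h, b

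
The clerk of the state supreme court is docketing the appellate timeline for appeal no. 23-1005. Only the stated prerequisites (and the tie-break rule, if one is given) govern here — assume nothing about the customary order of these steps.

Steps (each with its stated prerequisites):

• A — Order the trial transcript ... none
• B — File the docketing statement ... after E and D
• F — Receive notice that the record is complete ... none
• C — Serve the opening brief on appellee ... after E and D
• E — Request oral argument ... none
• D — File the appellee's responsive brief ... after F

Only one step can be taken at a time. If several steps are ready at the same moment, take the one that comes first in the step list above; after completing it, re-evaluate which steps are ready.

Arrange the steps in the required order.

A, F and E have no prerequisites; A is listed earlier, so A is first.
Now F and E have their prerequisites met. F is listed earlier, so F next.
Now E and D have their prerequisites met. E is listed earlier, so E next.
Next only D has its prerequisites met → D.
Ready: B and C. B is listed earlier → B.
C needed E and D, now all done → C.

A, F, E, D, B, C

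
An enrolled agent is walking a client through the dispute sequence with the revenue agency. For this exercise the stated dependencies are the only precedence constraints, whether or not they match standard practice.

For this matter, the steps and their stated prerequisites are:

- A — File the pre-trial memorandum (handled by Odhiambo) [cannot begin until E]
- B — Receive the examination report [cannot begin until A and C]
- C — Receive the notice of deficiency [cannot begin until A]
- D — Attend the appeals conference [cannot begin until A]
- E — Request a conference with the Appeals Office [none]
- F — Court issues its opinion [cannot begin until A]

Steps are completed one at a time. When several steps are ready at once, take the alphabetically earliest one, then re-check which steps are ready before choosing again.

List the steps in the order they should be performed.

E, A, C, B, D, F

E has no prerequisites → E first.
A needed E, now all done → A.
Ready: C, D and F. C has the earlier label → C.
Now B, D and F have their prerequisites met. B has the earlier label, so B next.
Now D and F have their prerequisites met. D has the earlier label, so D next.
F is the only step now ready → F.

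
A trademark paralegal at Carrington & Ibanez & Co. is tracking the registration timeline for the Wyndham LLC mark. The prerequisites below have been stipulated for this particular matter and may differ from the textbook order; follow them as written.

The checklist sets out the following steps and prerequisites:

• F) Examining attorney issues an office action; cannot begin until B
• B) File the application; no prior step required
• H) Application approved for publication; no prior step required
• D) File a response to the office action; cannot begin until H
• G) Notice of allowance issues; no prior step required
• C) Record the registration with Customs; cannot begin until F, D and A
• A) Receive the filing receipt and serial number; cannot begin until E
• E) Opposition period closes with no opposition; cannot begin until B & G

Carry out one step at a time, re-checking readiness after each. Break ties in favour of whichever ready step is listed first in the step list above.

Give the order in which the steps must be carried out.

B F H D G E A C

B, H and G have no prerequisites; B is listed earlier, so B is first.
F now also ready, so the ready set is {F, H, G}; F is listed earlier → F.
Now H and G have their prerequisites met. H is listed earlier, so H next.
D and G are both available; D is listed earlier → D.
Next only G has its prerequisites met → G.
E is the only step now ready → E.
A is the only step now ready → A.
C is the only step now ready → C.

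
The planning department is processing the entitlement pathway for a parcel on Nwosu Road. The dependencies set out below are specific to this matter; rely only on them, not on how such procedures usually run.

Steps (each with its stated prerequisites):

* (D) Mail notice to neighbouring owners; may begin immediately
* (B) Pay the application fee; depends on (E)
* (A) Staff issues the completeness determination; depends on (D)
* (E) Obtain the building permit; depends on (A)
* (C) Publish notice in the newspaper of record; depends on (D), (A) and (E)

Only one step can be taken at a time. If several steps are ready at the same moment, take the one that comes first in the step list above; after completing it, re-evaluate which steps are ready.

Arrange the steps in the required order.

(D) is the only step with nothing outstanding, so it goes first.
That leaves (A) as the only ready step → (A).
(E) is the only step now ready → (E).
Ready: (B) and (C). (B) is listed earlier → (B).
(C) is the only step now ready → (C).

(D), (A), (E), (B), (C)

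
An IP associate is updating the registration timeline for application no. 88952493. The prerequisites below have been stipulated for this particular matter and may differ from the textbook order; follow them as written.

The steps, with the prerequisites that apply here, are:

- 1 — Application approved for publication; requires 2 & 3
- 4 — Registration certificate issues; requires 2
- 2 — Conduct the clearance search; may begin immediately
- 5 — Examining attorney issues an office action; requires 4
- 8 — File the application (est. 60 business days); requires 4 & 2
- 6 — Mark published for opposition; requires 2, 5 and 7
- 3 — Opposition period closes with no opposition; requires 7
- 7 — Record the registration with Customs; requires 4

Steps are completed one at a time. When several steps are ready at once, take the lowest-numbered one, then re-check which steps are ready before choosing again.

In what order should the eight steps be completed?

2, 4, 5, 7, 3, 1, 6, 8

2 is the only step with nothing outstanding, so it goes first.
4 needed 2, now all done → 4.
Now 5, 7 and 8 have their prerequisites met. 5 has the earlier label, so 5 next.
7 and 8 are both available; 7 has the earlier label → 7.
Ready: 3, 6 and 8. 3 has the earlier label → 3.
Now 1, 6 and 8 have their prerequisites met. 1 has the earlier label, so 1 next.
Ready: 6 and 8. 6 has the earlier label → 6.
Next only 8 has its prerequisites met → 8.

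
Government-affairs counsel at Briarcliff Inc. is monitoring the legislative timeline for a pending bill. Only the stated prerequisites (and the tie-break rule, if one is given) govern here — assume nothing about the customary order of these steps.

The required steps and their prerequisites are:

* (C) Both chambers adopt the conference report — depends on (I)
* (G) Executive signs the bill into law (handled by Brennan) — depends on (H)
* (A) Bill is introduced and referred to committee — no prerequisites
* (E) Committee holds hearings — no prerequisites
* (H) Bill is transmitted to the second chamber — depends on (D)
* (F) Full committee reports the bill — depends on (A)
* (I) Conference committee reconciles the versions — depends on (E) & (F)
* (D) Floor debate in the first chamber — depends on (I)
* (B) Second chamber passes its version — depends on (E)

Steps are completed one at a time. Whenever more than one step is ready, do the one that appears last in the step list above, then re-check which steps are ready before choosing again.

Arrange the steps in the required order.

(E), (B), (A), (F), (I), (D), (H), (G), (C)

(E) and (A) have no prerequisites; (E) is listed later, so (E) is first.
(B) now also ready, so the ready set is {(B), (A)}; (B) is listed later → (B).
Next only (A) has its prerequisites met → (A).
(F) needed (A), now all done → (F).
That leaves (I) as the only ready step → (I).
Ready: (D) and (C). (D) is listed later → (D).
(H) and (C) are both available; (H) is listed later → (H).
(G) and (C) are both available; (G) is listed later → (G).
That leaves (C) as the only ready step → (C).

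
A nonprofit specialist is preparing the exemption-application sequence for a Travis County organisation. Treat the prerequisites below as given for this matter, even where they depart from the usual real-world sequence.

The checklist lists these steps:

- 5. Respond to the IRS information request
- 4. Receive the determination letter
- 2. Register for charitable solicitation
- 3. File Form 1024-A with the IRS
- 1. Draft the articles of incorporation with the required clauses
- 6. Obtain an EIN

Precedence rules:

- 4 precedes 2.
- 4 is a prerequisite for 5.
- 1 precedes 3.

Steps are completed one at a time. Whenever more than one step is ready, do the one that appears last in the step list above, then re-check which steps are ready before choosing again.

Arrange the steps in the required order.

Nothing is required for 6, 1 and 4. 6 is listed later → 6 first.
1 and 4 are both available; 1 is listed later → 1.
3 and 4 are both available; 3 is listed later → 3.
That leaves 4 as the only ready step → 4.
2 and 5 are both available; 2 is listed later → 2.
5 is the only step now ready → 5.

6 → 1 → 3 → 4 → 2 → 5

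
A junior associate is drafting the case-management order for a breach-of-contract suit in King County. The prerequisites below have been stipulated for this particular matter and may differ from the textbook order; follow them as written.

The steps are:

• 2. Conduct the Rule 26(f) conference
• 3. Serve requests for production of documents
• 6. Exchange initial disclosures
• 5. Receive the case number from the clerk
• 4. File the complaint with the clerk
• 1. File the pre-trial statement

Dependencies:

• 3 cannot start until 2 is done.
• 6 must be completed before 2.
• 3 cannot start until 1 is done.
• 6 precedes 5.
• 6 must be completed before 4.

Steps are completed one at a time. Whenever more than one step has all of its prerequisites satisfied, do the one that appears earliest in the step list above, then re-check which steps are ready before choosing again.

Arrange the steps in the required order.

6 → 2 → 5 → 4 → 1 → 3

6 and 1 have no prerequisites; 6 is listed earlier, so 6 is first.
Now 2, 5, 4 and 1 have their prerequisites met. 2 is listed earlier, so 2 next.
Ready: 5, 4 and 1. 5 is listed earlier → 5.
Now 4 and 1 have their prerequisites met. 4 is listed earlier, so 4 next.
1 is the only step now ready → 1.
3 needed 2 and 1, now all done → 3.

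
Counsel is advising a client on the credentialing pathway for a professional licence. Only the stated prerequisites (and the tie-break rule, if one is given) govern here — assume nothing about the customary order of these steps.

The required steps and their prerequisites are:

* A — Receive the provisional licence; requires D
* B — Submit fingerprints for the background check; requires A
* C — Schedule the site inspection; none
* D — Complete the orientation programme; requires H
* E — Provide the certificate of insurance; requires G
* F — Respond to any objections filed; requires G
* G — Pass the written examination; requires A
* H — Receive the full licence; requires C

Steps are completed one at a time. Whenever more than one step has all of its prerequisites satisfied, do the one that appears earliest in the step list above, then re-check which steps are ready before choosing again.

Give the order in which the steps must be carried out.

C, H, D, A, B, G, E, F

C is the only step with nothing outstanding, so it goes first.
H is the only step now ready → H.
D is the only step now ready → D.
A is the only step now ready → A.
B and G are both available; B is listed earlier → B.
G is the only step now ready → G.
E and F are both available; E is listed earlier → E.
F needed G, now all done → F.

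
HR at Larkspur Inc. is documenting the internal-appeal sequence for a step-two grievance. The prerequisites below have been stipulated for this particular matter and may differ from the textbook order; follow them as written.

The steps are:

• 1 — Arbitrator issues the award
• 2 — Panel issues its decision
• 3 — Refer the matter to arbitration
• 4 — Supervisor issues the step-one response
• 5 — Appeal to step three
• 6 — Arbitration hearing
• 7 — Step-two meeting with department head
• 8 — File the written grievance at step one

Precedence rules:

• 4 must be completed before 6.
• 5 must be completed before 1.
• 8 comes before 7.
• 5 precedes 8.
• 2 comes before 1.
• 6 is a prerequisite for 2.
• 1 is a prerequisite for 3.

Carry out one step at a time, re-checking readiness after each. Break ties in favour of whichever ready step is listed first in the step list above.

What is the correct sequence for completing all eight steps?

4 and 5 have no prerequisites; 4 is listed earlier, so 4 is first.
6 now also ready, so the ready set is {5, 6}; 5 is listed earlier → 5.
Ready: 6 and 8. 6 is listed earlier → 6.
2 now also ready, so the ready set is {2, 8}; 2 is listed earlier → 2.
1 now also ready, so the ready set is {1, 8}; 1 is listed earlier → 1.
3 now also ready, so the ready set is {3, 8}; 3 is listed earlier → 3.
Next only 8 has its prerequisites met → 8.
7 needed 8, now all done → 7.

4, 5, 6, 2, 1, 3, 8, 7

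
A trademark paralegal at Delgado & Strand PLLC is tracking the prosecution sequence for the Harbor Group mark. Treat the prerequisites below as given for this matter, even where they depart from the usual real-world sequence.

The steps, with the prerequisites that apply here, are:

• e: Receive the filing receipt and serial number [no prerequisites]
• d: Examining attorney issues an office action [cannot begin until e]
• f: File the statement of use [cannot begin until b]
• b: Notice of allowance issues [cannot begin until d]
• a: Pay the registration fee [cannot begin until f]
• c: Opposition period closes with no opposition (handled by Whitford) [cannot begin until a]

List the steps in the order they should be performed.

e, d, b, f, a, c

e has no prerequisites → e first.
d is the only step now ready → d.
b needed d, now all done → b.
f is the only step now ready → f.
a is the only step now ready → a.
Next only c has its prerequisites met → c.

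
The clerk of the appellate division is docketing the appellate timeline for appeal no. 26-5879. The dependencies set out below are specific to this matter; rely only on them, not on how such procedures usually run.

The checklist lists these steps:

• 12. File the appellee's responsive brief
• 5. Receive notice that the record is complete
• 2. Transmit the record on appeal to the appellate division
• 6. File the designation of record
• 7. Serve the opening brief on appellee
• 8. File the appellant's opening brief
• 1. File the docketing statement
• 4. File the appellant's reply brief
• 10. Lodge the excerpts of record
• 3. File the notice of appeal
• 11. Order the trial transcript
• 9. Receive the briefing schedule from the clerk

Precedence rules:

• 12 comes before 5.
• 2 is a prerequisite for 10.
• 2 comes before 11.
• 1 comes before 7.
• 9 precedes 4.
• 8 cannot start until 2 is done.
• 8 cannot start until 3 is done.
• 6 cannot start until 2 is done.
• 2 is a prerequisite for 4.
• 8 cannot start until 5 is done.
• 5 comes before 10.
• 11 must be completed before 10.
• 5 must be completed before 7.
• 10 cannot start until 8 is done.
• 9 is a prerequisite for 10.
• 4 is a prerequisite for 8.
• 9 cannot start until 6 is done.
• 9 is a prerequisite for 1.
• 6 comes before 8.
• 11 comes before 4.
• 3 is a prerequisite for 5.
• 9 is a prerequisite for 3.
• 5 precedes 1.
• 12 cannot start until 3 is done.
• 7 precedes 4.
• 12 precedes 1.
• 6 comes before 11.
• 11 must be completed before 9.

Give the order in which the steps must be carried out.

2, 6, 11, 9, 3, 12, 5, 1, 7, 4, 8, 10

2 has no prerequisites → 2 first.
6 needed 2, now all done → 6.
11 needed 2 and 6, now all done → 11.
9 is the only step now ready → 9.
3 is the only step now ready → 3.
That leaves 12 as the only ready step → 12.
5 needed 12 and 3, now all done → 5.
Next only 1 has its prerequisites met → 1.
7 needed 5 and 1, now all done → 7.
Next only 4 has its prerequisites met → 4.
8 needed 5, 2, 6, 4 and 3, now all done → 8.
That leaves 10 as the only ready step → 10.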